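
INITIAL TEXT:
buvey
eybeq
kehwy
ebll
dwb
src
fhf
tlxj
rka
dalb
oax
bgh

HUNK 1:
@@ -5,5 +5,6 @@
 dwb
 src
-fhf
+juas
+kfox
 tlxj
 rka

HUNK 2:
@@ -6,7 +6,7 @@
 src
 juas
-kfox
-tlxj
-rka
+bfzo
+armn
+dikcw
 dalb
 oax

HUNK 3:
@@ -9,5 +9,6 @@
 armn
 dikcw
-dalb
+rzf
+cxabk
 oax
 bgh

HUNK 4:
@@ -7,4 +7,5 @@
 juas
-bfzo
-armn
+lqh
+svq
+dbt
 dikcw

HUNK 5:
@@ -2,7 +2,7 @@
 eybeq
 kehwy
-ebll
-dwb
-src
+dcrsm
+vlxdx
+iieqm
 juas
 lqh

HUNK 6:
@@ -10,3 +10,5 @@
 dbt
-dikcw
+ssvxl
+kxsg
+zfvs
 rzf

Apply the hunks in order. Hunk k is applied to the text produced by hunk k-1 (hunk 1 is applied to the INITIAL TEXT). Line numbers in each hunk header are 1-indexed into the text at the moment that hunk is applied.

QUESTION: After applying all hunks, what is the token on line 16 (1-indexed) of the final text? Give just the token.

Hunk 1: at line 5 remove [fhf] add [juas,kfox] -> 13 lines: buvey eybeq kehwy ebll dwb src juas kfox tlxj rka dalb oax bgh
Hunk 2: at line 6 remove [kfox,tlxj,rka] add [bfzo,armn,dikcw] -> 13 lines: buvey eybeq kehwy ebll dwb src juas bfzo armn dikcw dalb oax bgh
Hunk 3: at line 9 remove [dalb] add [rzf,cxabk] -> 14 lines: buvey eybeq kehwy ebll dwb src juas bfzo armn dikcw rzf cxabk oax bgh
Hunk 4: at line 7 remove [bfzo,armn] add [lqh,svq,dbt] -> 15 lines: buvey eybeq kehwy ebll dwb src juas lqh svq dbt dikcw rzf cxabk oax bgh
Hunk 5: at line 2 remove [ebll,dwb,src] add [dcrsm,vlxdx,iieqm] -> 15 lines: buvey eybeq kehwy dcrsm vlxdx iieqm juas lqh svq dbt dikcw rzf cxabk oax bgh
Hunk 6: at line 10 remove [dikcw] add [ssvxl,kxsg,zfvs] -> 17 lines: buvey eybeq kehwy dcrsm vlxdx iieqm juas lqh svq dbt ssvxl kxsg zfvs rzf cxabk oax bgh
Final line 16: oax

Answer: oax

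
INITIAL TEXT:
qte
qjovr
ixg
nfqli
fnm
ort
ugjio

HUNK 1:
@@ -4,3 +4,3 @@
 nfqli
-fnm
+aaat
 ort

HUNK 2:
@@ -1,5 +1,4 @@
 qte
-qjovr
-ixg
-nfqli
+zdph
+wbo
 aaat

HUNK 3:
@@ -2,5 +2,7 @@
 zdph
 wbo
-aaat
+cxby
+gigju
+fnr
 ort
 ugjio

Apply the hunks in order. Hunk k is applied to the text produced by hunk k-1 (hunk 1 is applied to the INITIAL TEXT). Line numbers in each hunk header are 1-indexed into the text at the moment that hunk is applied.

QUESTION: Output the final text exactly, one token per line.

Hunk 1: at line 4 remove [fnm] add [aaat] -> 7 lines: qte qjovr ixg nfqli aaat ort ugjio
Hunk 2: at line 1 remove [qjovr,ixg,nfqli] add [zdph,wbo] -> 6 lines: qte zdph wbo aaat ort ugjio
Hunk 3: at line 2 remove [aaat] add [cxby,gigju,fnr] -> 8 lines: qte zdph wbo cxby gigju fnr ort ugjio

Answer: qte
zdph
wbo
cxby
gigju
fnr
ort
ugjio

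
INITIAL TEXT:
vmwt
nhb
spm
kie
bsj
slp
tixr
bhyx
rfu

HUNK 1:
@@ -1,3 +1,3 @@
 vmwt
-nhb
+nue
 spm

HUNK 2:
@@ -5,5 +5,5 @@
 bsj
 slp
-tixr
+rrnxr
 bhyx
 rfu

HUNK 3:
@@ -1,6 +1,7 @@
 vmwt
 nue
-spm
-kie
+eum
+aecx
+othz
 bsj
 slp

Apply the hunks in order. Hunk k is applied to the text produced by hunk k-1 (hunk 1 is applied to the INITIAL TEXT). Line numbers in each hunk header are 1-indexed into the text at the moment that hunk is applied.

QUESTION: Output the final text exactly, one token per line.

Hunk 1: at line 1 remove [nhb] add [nue] -> 9 lines: vmwt nue spm kie bsj slp tixr bhyx rfu
Hunk 2: at line 5 remove [tixr] add [rrnxr] -> 9 lines: vmwt nue spm kie bsj slp rrnxr bhyx rfu
Hunk 3: at line 1 remove [spm,kie] add [eum,aecx,othz] -> 10 lines: vmwt nue eum aecx othz bsj slp rrnxr bhyx rfu

Answer: vmwt
nue
eum
aecx
othz
bsj
slp
rrnxr
bhyx
rfu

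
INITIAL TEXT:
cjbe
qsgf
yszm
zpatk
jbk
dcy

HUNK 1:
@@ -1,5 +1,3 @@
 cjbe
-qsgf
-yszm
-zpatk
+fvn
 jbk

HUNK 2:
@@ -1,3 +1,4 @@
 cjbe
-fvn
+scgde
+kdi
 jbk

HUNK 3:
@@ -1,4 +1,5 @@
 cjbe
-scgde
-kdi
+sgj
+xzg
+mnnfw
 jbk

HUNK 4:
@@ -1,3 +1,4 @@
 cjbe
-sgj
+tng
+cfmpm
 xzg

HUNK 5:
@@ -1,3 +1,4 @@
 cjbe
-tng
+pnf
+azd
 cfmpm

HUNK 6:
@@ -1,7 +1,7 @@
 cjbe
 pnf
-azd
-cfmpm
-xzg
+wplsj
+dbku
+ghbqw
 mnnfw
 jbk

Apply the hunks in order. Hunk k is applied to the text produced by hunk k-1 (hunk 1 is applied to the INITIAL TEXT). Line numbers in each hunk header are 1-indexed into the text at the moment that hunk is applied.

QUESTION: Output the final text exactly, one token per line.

Answer: cjbe
pnf
wplsj
dbku
ghbqw
mnnfw
jbk
dcy

Derivation:
Hunk 1: at line 1 remove [qsgf,yszm,zpatk] add [fvn] -> 4 lines: cjbe fvn jbk dcy
Hunk 2: at line 1 remove [fvn] add [scgde,kdi] -> 5 lines: cjbe scgde kdi jbk dcy
Hunk 3: at line 1 remove [scgde,kdi] add [sgj,xzg,mnnfw] -> 6 lines: cjbe sgj xzg mnnfw jbk dcy
Hunk 4: at line 1 remove [sgj] add [tng,cfmpm] -> 7 lines: cjbe tng cfmpm xzg mnnfw jbk dcy
Hunk 5: at line 1 remove [tng] add [pnf,azd] -> 8 lines: cjbe pnf azd cfmpm xzg mnnfw jbk dcy
Hunk 6: at line 1 remove [azd,cfmpm,xzg] add [wplsj,dbku,ghbqw] -> 8 lines: cjbe pnf wplsj dbku ghbqw mnnfw jbk dcy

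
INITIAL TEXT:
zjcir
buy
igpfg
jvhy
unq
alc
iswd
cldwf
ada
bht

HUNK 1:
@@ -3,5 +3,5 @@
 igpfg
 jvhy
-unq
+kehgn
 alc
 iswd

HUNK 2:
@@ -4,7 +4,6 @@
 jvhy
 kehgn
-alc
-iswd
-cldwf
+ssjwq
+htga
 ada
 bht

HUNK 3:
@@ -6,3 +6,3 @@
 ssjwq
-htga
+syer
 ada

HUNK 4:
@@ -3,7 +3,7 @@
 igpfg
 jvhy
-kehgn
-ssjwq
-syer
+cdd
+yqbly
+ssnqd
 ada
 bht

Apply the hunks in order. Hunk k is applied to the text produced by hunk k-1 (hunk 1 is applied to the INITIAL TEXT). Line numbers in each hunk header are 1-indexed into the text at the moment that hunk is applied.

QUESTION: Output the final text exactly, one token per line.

Answer: zjcir
buy
igpfg
jvhy
cdd
yqbly
ssnqd
ada
bht

Derivation:
Hunk 1: at line 3 remove [unq] add [kehgn] -> 10 lines: zjcir buy igpfg jvhy kehgn alc iswd cldwf ada bht
Hunk 2: at line 4 remove [alc,iswd,cldwf] add [ssjwq,htga] -> 9 lines: zjcir buy igpfg jvhy kehgn ssjwq htga ada bht
Hunk 3: at line 6 remove [htga] add [syer] -> 9 lines: zjcir buy igpfg jvhy kehgn ssjwq syer ada bht
Hunk 4: at line 3 remove [kehgn,ssjwq,syer] add [cdd,yqbly,ssnqd] -> 9 lines: zjcir buy igpfg jvhy cdd yqbly ssnqd ada bht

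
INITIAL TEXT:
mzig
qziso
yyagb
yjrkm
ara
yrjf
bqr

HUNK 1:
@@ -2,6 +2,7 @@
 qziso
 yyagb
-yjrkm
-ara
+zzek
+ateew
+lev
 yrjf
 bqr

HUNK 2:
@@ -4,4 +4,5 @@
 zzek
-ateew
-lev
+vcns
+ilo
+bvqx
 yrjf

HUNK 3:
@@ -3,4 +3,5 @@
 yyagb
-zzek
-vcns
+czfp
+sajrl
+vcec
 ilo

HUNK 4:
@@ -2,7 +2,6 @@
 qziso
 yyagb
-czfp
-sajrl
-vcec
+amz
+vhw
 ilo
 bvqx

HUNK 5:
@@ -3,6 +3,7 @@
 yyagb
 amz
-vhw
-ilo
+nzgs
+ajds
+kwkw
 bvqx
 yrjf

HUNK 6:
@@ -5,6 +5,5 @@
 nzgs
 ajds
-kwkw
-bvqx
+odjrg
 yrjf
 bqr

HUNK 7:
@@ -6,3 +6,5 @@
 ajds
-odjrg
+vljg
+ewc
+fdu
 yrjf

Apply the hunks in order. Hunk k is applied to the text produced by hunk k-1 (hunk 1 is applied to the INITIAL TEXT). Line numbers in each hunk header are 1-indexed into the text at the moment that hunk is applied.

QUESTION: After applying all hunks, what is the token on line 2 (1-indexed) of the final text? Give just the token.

Hunk 1: at line 2 remove [yjrkm,ara] add [zzek,ateew,lev] -> 8 lines: mzig qziso yyagb zzek ateew lev yrjf bqr
Hunk 2: at line 4 remove [ateew,lev] add [vcns,ilo,bvqx] -> 9 lines: mzig qziso yyagb zzek vcns ilo bvqx yrjf bqr
Hunk 3: at line 3 remove [zzek,vcns] add [czfp,sajrl,vcec] -> 10 lines: mzig qziso yyagb czfp sajrl vcec ilo bvqx yrjf bqr
Hunk 4: at line 2 remove [czfp,sajrl,vcec] add [amz,vhw] -> 9 lines: mzig qziso yyagb amz vhw ilo bvqx yrjf bqr
Hunk 5: at line 3 remove [vhw,ilo] add [nzgs,ajds,kwkw] -> 10 lines: mzig qziso yyagb amz nzgs ajds kwkw bvqx yrjf bqr
Hunk 6: at line 5 remove [kwkw,bvqx] add [odjrg] -> 9 lines: mzig qziso yyagb amz nzgs ajds odjrg yrjf bqr
Hunk 7: at line 6 remove [odjrg] add [vljg,ewc,fdu] -> 11 lines: mzig qziso yyagb amz nzgs ajds vljg ewc fdu yrjf bqr
Final line 2: qziso

Answer: qziso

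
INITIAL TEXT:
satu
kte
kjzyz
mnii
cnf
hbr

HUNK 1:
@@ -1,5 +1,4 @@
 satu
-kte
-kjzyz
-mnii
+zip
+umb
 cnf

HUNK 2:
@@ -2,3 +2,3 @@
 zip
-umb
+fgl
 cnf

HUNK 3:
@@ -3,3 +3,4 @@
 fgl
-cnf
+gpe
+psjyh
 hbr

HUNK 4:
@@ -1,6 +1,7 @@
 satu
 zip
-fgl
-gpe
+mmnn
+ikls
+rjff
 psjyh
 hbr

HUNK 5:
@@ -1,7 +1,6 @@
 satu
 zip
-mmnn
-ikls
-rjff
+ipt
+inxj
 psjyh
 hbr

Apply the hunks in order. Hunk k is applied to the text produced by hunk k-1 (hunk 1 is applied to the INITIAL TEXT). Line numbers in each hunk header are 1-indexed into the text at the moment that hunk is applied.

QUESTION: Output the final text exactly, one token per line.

Hunk 1: at line 1 remove [kte,kjzyz,mnii] add [zip,umb] -> 5 lines: satu zip umb cnf hbr
Hunk 2: at line 2 remove [umb] add [fgl] -> 5 lines: satu zip fgl cnf hbr
Hunk 3: at line 3 remove [cnf] add [gpe,psjyh] -> 6 lines: satu zip fgl gpe psjyh hbr
Hunk 4: at line 1 remove [fgl,gpe] add [mmnn,ikls,rjff] -> 7 lines: satu zip mmnn ikls rjff psjyh hbr
Hunk 5: at line 1 remove [mmnn,ikls,rjff] add [ipt,inxj] -> 6 lines: satu zip ipt inxj psjyh hbr

Answer: satu
zip
ipt
inxj
psjyh
hbr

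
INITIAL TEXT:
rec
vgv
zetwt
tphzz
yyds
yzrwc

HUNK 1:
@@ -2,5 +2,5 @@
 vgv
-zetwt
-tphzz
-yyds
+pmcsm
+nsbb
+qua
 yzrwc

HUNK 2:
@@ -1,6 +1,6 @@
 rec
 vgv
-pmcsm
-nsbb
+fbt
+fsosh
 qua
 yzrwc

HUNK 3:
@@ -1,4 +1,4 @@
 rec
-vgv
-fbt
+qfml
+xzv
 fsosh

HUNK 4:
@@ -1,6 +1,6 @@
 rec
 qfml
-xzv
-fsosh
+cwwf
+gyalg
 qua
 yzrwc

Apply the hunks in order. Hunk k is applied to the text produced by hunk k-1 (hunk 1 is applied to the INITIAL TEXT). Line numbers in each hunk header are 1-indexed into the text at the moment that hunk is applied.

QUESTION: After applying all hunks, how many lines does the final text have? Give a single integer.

Hunk 1: at line 2 remove [zetwt,tphzz,yyds] add [pmcsm,nsbb,qua] -> 6 lines: rec vgv pmcsm nsbb qua yzrwc
Hunk 2: at line 1 remove [pmcsm,nsbb] add [fbt,fsosh] -> 6 lines: rec vgv fbt fsosh qua yzrwc
Hunk 3: at line 1 remove [vgv,fbt] add [qfml,xzv] -> 6 lines: rec qfml xzv fsosh qua yzrwc
Hunk 4: at line 1 remove [xzv,fsosh] add [cwwf,gyalg] -> 6 lines: rec qfml cwwf gyalg qua yzrwc
Final line count: 6

Answer: 6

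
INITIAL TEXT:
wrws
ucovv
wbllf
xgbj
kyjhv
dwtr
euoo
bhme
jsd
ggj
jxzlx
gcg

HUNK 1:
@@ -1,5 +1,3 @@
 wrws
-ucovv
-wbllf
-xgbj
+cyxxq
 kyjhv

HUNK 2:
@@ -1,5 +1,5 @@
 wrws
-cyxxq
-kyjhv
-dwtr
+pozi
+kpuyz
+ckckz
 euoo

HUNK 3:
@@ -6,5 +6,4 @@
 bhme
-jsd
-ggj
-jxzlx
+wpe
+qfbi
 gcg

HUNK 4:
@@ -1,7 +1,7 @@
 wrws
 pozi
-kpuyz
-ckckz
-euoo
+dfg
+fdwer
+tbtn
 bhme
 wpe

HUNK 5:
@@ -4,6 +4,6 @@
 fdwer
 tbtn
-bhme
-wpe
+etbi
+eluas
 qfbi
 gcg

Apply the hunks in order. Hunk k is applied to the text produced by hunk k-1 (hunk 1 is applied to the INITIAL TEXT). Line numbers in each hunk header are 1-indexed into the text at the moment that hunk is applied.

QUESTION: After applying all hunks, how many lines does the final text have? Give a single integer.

Hunk 1: at line 1 remove [ucovv,wbllf,xgbj] add [cyxxq] -> 10 lines: wrws cyxxq kyjhv dwtr euoo bhme jsd ggj jxzlx gcg
Hunk 2: at line 1 remove [cyxxq,kyjhv,dwtr] add [pozi,kpuyz,ckckz] -> 10 lines: wrws pozi kpuyz ckckz euoo bhme jsd ggj jxzlx gcg
Hunk 3: at line 6 remove [jsd,ggj,jxzlx] add [wpe,qfbi] -> 9 lines: wrws pozi kpuyz ckckz euoo bhme wpe qfbi gcg
Hunk 4: at line 1 remove [kpuyz,ckckz,euoo] add [dfg,fdwer,tbtn] -> 9 lines: wrws pozi dfg fdwer tbtn bhme wpe qfbi gcg
Hunk 5: at line 4 remove [bhme,wpe] add [etbi,eluas] -> 9 lines: wrws pozi dfg fdwer tbtn etbi eluas qfbi gcg
Final line count: 9

Answer: 9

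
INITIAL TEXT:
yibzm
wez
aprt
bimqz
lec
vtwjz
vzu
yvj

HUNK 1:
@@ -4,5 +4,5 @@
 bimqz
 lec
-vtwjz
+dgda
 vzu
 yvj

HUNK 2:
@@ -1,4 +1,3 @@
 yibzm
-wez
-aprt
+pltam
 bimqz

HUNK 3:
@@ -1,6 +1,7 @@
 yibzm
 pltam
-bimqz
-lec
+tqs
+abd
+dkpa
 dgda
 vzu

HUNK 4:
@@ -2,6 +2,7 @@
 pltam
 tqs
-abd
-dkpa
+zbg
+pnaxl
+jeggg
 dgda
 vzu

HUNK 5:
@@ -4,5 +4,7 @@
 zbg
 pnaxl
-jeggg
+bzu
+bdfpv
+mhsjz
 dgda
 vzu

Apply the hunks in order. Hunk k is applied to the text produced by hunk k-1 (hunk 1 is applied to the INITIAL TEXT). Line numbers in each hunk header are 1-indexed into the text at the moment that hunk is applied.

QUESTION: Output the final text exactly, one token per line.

Answer: yibzm
pltam
tqs
zbg
pnaxl
bzu
bdfpv
mhsjz
dgda
vzu
yvj

Derivation:
Hunk 1: at line 4 remove [vtwjz] add [dgda] -> 8 lines: yibzm wez aprt bimqz lec dgda vzu yvj
Hunk 2: at line 1 remove [wez,aprt] add [pltam] -> 7 lines: yibzm pltam bimqz lec dgda vzu yvj
Hunk 3: at line 1 remove [bimqz,lec] add [tqs,abd,dkpa] -> 8 lines: yibzm pltam tqs abd dkpa dgda vzu yvj
Hunk 4: at line 2 remove [abd,dkpa] add [zbg,pnaxl,jeggg] -> 9 lines: yibzm pltam tqs zbg pnaxl jeggg dgda vzu yvj
Hunk 5: at line 4 remove [jeggg] add [bzu,bdfpv,mhsjz] -> 11 lines: yibzm pltam tqs zbg pnaxl bzu bdfpv mhsjz dgda vzu yvj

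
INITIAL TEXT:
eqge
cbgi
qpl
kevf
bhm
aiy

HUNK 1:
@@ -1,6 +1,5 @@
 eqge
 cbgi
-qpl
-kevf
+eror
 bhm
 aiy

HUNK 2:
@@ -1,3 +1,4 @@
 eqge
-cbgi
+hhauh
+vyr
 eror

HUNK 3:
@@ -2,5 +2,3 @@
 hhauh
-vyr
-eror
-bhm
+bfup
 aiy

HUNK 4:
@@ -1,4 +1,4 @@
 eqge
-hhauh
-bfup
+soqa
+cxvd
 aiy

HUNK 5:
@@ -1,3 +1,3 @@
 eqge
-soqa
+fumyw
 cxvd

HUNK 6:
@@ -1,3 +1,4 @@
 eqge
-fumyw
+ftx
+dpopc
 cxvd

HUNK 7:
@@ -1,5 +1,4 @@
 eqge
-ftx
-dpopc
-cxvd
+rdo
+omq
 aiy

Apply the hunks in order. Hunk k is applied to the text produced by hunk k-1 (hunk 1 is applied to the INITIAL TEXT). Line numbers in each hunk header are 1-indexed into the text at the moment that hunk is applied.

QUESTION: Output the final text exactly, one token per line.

Answer: eqge
rdo
omq
aiy

Derivation:
Hunk 1: at line 1 remove [qpl,kevf] add [eror] -> 5 lines: eqge cbgi eror bhm aiy
Hunk 2: at line 1 remove [cbgi] add [hhauh,vyr] -> 6 lines: eqge hhauh vyr eror bhm aiy
Hunk 3: at line 2 remove [vyr,eror,bhm] add [bfup] -> 4 lines: eqge hhauh bfup aiy
Hunk 4: at line 1 remove [hhauh,bfup] add [soqa,cxvd] -> 4 lines: eqge soqa cxvd aiy
Hunk 5: at line 1 remove [soqa] add [fumyw] -> 4 lines: eqge fumyw cxvd aiy
Hunk 6: at line 1 remove [fumyw] add [ftx,dpopc] -> 5 lines: eqge ftx dpopc cxvd aiy
Hunk 7: at line 1 remove [ftx,dpopc,cxvd] add [rdo,omq] -> 4 lines: eqge rdo omq aiy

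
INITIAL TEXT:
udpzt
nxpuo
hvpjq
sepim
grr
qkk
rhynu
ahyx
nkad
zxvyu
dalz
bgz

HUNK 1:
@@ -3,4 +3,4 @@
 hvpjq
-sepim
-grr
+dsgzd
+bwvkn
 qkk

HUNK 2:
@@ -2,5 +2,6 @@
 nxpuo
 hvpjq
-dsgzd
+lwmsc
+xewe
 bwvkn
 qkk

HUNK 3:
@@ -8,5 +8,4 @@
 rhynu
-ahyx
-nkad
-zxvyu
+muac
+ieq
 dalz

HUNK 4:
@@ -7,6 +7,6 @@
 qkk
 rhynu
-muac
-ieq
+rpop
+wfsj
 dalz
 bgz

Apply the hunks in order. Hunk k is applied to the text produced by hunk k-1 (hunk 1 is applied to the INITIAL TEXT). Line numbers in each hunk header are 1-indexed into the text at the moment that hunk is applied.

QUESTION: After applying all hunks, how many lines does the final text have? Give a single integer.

Answer: 12

Derivation:
Hunk 1: at line 3 remove [sepim,grr] add [dsgzd,bwvkn] -> 12 lines: udpzt nxpuo hvpjq dsgzd bwvkn qkk rhynu ahyx nkad zxvyu dalz bgz
Hunk 2: at line 2 remove [dsgzd] add [lwmsc,xewe] -> 13 lines: udpzt nxpuo hvpjq lwmsc xewe bwvkn qkk rhynu ahyx nkad zxvyu dalz bgz
Hunk 3: at line 8 remove [ahyx,nkad,zxvyu] add [muac,ieq] -> 12 lines: udpzt nxpuo hvpjq lwmsc xewe bwvkn qkk rhynu muac ieq dalz bgz
Hunk 4: at line 7 remove [muac,ieq] add [rpop,wfsj] -> 12 lines: udpzt nxpuo hvpjq lwmsc xewe bwvkn qkk rhynu rpop wfsj dalz bgz
Final line count: 12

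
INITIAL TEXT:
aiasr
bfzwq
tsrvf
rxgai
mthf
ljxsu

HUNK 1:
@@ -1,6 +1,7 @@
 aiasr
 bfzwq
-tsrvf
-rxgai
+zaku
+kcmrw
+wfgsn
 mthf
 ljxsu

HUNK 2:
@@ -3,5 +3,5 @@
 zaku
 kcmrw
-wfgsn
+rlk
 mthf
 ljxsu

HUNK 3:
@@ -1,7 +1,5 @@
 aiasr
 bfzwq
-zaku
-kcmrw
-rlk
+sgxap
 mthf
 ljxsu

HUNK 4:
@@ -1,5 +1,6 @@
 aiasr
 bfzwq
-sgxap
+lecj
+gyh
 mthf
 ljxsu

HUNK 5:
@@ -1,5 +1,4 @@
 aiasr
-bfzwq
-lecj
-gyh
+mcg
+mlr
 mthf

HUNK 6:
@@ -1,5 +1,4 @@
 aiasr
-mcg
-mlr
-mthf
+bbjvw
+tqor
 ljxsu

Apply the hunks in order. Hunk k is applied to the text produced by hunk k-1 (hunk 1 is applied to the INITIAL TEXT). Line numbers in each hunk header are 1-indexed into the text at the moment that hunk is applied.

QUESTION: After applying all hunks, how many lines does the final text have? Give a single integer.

Answer: 4

Derivation:
Hunk 1: at line 1 remove [tsrvf,rxgai] add [zaku,kcmrw,wfgsn] -> 7 lines: aiasr bfzwq zaku kcmrw wfgsn mthf ljxsu
Hunk 2: at line 3 remove [wfgsn] add [rlk] -> 7 lines: aiasr bfzwq zaku kcmrw rlk mthf ljxsu
Hunk 3: at line 1 remove [zaku,kcmrw,rlk] add [sgxap] -> 5 lines: aiasr bfzwq sgxap mthf ljxsu
Hunk 4: at line 1 remove [sgxap] add [lecj,gyh] -> 6 lines: aiasr bfzwq lecj gyh mthf ljxsu
Hunk 5: at line 1 remove [bfzwq,lecj,gyh] add [mcg,mlr] -> 5 lines: aiasr mcg mlr mthf ljxsu
Hunk 6: at line 1 remove [mcg,mlr,mthf] add [bbjvw,tqor] -> 4 lines: aiasr bbjvw tqor ljxsu
Final line count: 4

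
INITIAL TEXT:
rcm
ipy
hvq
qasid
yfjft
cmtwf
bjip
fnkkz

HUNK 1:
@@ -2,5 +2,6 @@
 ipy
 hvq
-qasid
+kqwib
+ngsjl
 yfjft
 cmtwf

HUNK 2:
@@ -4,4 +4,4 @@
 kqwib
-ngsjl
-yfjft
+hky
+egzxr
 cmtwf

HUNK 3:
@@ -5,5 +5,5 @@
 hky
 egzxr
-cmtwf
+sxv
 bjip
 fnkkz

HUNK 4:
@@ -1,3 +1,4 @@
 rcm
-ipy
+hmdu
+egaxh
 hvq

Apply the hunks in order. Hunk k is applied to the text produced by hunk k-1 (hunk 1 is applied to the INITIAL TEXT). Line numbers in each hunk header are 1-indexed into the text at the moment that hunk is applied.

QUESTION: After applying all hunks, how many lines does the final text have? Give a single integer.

Hunk 1: at line 2 remove [qasid] add [kqwib,ngsjl] -> 9 lines: rcm ipy hvq kqwib ngsjl yfjft cmtwf bjip fnkkz
Hunk 2: at line 4 remove [ngsjl,yfjft] add [hky,egzxr] -> 9 lines: rcm ipy hvq kqwib hky egzxr cmtwf bjip fnkkz
Hunk 3: at line 5 remove [cmtwf] add [sxv] -> 9 lines: rcm ipy hvq kqwib hky egzxr sxv bjip fnkkz
Hunk 4: at line 1 remove [ipy] add [hmdu,egaxh] -> 10 lines: rcm hmdu egaxh hvq kqwib hky egzxr sxv bjip fnkkz
Final line count: 10

Answer: 10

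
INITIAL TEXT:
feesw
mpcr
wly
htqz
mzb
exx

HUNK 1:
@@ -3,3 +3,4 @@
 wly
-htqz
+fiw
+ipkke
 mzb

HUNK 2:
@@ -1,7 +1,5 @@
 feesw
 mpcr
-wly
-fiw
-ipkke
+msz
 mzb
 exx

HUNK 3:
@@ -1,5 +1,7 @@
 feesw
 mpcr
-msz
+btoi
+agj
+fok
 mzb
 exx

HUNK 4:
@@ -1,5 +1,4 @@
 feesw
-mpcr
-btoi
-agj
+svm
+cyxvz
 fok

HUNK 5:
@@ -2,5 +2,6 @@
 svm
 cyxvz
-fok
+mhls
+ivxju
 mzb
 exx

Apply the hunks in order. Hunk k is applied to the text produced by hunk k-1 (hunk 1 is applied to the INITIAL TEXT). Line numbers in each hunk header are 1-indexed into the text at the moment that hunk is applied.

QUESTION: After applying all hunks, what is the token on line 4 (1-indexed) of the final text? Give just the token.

Answer: mhls

Derivation:
Hunk 1: at line 3 remove [htqz] add [fiw,ipkke] -> 7 lines: feesw mpcr wly fiw ipkke mzb exx
Hunk 2: at line 1 remove [wly,fiw,ipkke] add [msz] -> 5 lines: feesw mpcr msz mzb exx
Hunk 3: at line 1 remove [msz] add [btoi,agj,fok] -> 7 lines: feesw mpcr btoi agj fok mzb exx
Hunk 4: at line 1 remove [mpcr,btoi,agj] add [svm,cyxvz] -> 6 lines: feesw svm cyxvz fok mzb exx
Hunk 5: at line 2 remove [fok] add [mhls,ivxju] -> 7 lines: feesw svm cyxvz mhls ivxju mzb exx
Final line 4: mhls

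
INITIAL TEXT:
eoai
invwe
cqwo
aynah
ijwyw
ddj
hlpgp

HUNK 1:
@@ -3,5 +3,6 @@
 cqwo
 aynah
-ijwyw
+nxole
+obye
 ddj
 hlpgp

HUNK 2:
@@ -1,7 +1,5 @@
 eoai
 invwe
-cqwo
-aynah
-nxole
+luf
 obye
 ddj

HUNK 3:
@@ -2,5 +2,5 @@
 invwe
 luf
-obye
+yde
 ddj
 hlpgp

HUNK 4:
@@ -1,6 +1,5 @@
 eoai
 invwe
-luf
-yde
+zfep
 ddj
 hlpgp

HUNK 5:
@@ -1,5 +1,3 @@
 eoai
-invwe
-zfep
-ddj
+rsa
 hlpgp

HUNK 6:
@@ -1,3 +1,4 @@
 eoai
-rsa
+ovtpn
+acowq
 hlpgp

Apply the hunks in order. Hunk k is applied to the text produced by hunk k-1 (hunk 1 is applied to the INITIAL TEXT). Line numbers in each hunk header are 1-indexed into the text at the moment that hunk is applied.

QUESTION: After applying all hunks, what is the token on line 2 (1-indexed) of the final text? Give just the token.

Hunk 1: at line 3 remove [ijwyw] add [nxole,obye] -> 8 lines: eoai invwe cqwo aynah nxole obye ddj hlpgp
Hunk 2: at line 1 remove [cqwo,aynah,nxole] add [luf] -> 6 lines: eoai invwe luf obye ddj hlpgp
Hunk 3: at line 2 remove [obye] add [yde] -> 6 lines: eoai invwe luf yde ddj hlpgp
Hunk 4: at line 1 remove [luf,yde] add [zfep] -> 5 lines: eoai invwe zfep ddj hlpgp
Hunk 5: at line 1 remove [invwe,zfep,ddj] add [rsa] -> 3 lines: eoai rsa hlpgp
Hunk 6: at line 1 remove [rsa] add [ovtpn,acowq] -> 4 lines: eoai ovtpn acowq hlpgp
Final line 2: ovtpn

Answer: ovtpn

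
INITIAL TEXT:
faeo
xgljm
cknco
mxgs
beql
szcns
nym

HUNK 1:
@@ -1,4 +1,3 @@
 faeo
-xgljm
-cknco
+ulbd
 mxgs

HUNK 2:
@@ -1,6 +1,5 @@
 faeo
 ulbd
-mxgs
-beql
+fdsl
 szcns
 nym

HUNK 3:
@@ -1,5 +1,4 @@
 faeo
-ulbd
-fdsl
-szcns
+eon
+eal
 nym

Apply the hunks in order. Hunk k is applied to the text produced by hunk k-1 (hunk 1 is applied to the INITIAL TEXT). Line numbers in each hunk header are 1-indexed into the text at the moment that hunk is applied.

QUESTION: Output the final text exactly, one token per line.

Hunk 1: at line 1 remove [xgljm,cknco] add [ulbd] -> 6 lines: faeo ulbd mxgs beql szcns nym
Hunk 2: at line 1 remove [mxgs,beql] add [fdsl] -> 5 lines: faeo ulbd fdsl szcns nym
Hunk 3: at line 1 remove [ulbd,fdsl,szcns] add [eon,eal] -> 4 lines: faeo eon eal nym

Answer: faeo
eon
eal
nym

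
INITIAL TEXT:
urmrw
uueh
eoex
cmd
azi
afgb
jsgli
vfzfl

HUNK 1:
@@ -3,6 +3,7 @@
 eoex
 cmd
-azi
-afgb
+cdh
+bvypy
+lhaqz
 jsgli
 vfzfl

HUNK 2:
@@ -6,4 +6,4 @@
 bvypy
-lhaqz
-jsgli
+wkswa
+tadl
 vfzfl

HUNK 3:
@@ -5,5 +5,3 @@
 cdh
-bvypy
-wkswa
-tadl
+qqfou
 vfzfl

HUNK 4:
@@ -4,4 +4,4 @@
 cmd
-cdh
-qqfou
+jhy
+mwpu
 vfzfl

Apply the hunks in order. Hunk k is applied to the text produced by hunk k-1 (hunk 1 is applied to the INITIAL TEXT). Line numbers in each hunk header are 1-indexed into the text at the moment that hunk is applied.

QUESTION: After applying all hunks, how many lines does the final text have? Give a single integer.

Hunk 1: at line 3 remove [azi,afgb] add [cdh,bvypy,lhaqz] -> 9 lines: urmrw uueh eoex cmd cdh bvypy lhaqz jsgli vfzfl
Hunk 2: at line 6 remove [lhaqz,jsgli] add [wkswa,tadl] -> 9 lines: urmrw uueh eoex cmd cdh bvypy wkswa tadl vfzfl
Hunk 3: at line 5 remove [bvypy,wkswa,tadl] add [qqfou] -> 7 lines: urmrw uueh eoex cmd cdh qqfou vfzfl
Hunk 4: at line 4 remove [cdh,qqfou] add [jhy,mwpu] -> 7 lines: urmrw uueh eoex cmd jhy mwpu vfzfl
Final line count: 7

Answer: 7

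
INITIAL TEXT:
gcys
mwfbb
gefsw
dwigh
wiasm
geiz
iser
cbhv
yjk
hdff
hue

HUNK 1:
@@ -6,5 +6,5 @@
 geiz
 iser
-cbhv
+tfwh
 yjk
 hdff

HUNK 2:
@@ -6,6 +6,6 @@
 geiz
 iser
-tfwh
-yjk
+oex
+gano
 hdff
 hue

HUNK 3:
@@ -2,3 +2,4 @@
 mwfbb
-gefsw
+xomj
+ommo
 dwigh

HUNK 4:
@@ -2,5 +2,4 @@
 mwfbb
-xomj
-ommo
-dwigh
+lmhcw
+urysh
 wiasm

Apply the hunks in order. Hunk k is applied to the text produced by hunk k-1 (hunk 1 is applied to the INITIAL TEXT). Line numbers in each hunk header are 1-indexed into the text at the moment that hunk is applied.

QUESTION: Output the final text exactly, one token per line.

Hunk 1: at line 6 remove [cbhv] add [tfwh] -> 11 lines: gcys mwfbb gefsw dwigh wiasm geiz iser tfwh yjk hdff hue
Hunk 2: at line 6 remove [tfwh,yjk] add [oex,gano] -> 11 lines: gcys mwfbb gefsw dwigh wiasm geiz iser oex gano hdff hue
Hunk 3: at line 2 remove [gefsw] add [xomj,ommo] -> 12 lines: gcys mwfbb xomj ommo dwigh wiasm geiz iser oex gano hdff hue
Hunk 4: at line 2 remove [xomj,ommo,dwigh] add [lmhcw,urysh] -> 11 lines: gcys mwfbb lmhcw urysh wiasm geiz iser oex gano hdff hue

Answer: gcys
mwfbb
lmhcw
urysh
wiasm
geiz
iser
oex
gano
hdff
hue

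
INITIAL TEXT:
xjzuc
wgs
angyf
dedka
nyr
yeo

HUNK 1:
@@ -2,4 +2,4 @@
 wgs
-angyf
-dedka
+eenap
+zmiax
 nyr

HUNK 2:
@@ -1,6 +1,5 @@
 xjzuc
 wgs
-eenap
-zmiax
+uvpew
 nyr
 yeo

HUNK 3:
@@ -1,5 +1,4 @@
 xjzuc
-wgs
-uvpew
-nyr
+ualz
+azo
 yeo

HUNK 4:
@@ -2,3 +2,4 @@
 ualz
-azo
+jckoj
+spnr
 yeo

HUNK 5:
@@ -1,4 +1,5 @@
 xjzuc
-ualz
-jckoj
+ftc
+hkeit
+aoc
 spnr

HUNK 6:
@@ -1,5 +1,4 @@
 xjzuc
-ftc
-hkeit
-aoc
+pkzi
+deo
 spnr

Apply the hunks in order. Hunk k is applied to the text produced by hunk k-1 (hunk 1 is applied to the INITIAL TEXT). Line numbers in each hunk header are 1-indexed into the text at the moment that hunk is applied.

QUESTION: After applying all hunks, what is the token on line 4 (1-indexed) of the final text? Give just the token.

Answer: spnr

Derivation:
Hunk 1: at line 2 remove [angyf,dedka] add [eenap,zmiax] -> 6 lines: xjzuc wgs eenap zmiax nyr yeo
Hunk 2: at line 1 remove [eenap,zmiax] add [uvpew] -> 5 lines: xjzuc wgs uvpew nyr yeo
Hunk 3: at line 1 remove [wgs,uvpew,nyr] add [ualz,azo] -> 4 lines: xjzuc ualz azo yeo
Hunk 4: at line 2 remove [azo] add [jckoj,spnr] -> 5 lines: xjzuc ualz jckoj spnr yeo
Hunk 5: at line 1 remove [ualz,jckoj] add [ftc,hkeit,aoc] -> 6 lines: xjzuc ftc hkeit aoc spnr yeo
Hunk 6: at line 1 remove [ftc,hkeit,aoc] add [pkzi,deo] -> 5 lines: xjzuc pkzi deo spnr yeo
Final line 4: spnr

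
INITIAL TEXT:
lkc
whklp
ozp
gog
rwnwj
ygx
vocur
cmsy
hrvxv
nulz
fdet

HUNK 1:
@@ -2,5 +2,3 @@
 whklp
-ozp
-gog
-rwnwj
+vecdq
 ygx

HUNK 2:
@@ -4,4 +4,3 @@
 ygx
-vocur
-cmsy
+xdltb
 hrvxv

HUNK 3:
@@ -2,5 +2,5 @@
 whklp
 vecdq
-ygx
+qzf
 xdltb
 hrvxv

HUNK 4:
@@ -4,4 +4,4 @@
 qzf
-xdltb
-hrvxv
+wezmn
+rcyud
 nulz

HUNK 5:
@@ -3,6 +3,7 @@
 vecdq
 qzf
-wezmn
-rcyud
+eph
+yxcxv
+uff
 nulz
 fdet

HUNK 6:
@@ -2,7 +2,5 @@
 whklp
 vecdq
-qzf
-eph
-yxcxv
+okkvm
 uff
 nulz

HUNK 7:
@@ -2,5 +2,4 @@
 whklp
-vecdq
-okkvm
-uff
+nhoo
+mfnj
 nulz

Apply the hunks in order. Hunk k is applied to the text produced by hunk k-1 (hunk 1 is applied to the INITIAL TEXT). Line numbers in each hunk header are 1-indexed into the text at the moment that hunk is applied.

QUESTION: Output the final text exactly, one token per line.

Hunk 1: at line 2 remove [ozp,gog,rwnwj] add [vecdq] -> 9 lines: lkc whklp vecdq ygx vocur cmsy hrvxv nulz fdet
Hunk 2: at line 4 remove [vocur,cmsy] add [xdltb] -> 8 lines: lkc whklp vecdq ygx xdltb hrvxv nulz fdet
Hunk 3: at line 2 remove [ygx] add [qzf] -> 8 lines: lkc whklp vecdq qzf xdltb hrvxv nulz fdet
Hunk 4: at line 4 remove [xdltb,hrvxv] add [wezmn,rcyud] -> 8 lines: lkc whklp vecdq qzf wezmn rcyud nulz fdet
Hunk 5: at line 3 remove [wezmn,rcyud] add [eph,yxcxv,uff] -> 9 lines: lkc whklp vecdq qzf eph yxcxv uff nulz fdet
Hunk 6: at line 2 remove [qzf,eph,yxcxv] add [okkvm] -> 7 lines: lkc whklp vecdq okkvm uff nulz fdet
Hunk 7: at line 2 remove [vecdq,okkvm,uff] add [nhoo,mfnj] -> 6 lines: lkc whklp nhoo mfnj nulz fdet

Answer: lkc
whklp
nhoo
mfnj
nulz
fdet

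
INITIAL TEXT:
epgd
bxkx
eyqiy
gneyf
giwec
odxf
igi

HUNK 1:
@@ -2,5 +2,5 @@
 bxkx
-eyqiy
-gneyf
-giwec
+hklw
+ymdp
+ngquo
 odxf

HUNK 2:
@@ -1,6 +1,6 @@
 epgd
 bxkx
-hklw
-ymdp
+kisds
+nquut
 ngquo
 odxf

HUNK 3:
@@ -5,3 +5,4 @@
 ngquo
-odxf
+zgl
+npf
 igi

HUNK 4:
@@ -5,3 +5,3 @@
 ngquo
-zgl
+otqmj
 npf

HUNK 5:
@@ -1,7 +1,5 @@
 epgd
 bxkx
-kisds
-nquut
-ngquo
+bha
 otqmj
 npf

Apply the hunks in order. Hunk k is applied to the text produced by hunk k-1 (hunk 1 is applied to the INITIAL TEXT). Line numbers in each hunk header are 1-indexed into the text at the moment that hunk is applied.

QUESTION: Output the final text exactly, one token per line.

Answer: epgd
bxkx
bha
otqmj
npf
igi

Derivation:
Hunk 1: at line 2 remove [eyqiy,gneyf,giwec] add [hklw,ymdp,ngquo] -> 7 lines: epgd bxkx hklw ymdp ngquo odxf igi
Hunk 2: at line 1 remove [hklw,ymdp] add [kisds,nquut] -> 7 lines: epgd bxkx kisds nquut ngquo odxf igi
Hunk 3: at line 5 remove [odxf] add [zgl,npf] -> 8 lines: epgd bxkx kisds nquut ngquo zgl npf igi
Hunk 4: at line 5 remove [zgl] add [otqmj] -> 8 lines: epgd bxkx kisds nquut ngquo otqmj npf igi
Hunk 5: at line 1 remove [kisds,nquut,ngquo] add [bha] -> 6 lines: epgd bxkx bha otqmj npf igi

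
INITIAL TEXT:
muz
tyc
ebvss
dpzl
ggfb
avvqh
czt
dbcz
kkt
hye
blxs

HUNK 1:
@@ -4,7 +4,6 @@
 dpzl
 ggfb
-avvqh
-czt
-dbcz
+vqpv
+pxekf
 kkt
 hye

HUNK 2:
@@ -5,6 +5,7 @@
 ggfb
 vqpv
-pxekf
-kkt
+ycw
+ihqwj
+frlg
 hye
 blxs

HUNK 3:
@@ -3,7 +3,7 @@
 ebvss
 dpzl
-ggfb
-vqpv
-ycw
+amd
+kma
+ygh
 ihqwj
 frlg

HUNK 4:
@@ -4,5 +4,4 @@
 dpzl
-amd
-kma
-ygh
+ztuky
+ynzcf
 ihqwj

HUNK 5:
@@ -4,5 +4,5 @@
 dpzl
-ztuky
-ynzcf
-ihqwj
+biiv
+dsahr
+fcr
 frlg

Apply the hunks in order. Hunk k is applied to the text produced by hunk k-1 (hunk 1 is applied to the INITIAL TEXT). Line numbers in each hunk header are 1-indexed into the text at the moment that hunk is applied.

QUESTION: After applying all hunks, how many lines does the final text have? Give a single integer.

Hunk 1: at line 4 remove [avvqh,czt,dbcz] add [vqpv,pxekf] -> 10 lines: muz tyc ebvss dpzl ggfb vqpv pxekf kkt hye blxs
Hunk 2: at line 5 remove [pxekf,kkt] add [ycw,ihqwj,frlg] -> 11 lines: muz tyc ebvss dpzl ggfb vqpv ycw ihqwj frlg hye blxs
Hunk 3: at line 3 remove [ggfb,vqpv,ycw] add [amd,kma,ygh] -> 11 lines: muz tyc ebvss dpzl amd kma ygh ihqwj frlg hye blxs
Hunk 4: at line 4 remove [amd,kma,ygh] add [ztuky,ynzcf] -> 10 lines: muz tyc ebvss dpzl ztuky ynzcf ihqwj frlg hye blxs
Hunk 5: at line 4 remove [ztuky,ynzcf,ihqwj] add [biiv,dsahr,fcr] -> 10 lines: muz tyc ebvss dpzl biiv dsahr fcr frlg hye blxs
Final line count: 10

Answer: 10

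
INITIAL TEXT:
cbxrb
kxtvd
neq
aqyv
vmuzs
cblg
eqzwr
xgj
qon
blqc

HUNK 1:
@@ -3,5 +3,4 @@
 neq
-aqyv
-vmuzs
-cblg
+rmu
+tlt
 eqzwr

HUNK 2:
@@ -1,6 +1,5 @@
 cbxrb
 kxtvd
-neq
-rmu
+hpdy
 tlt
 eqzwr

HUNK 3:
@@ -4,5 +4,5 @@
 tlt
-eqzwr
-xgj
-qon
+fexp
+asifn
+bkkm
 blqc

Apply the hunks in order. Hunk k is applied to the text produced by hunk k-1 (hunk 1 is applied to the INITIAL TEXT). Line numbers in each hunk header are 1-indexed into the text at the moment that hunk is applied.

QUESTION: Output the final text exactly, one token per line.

Answer: cbxrb
kxtvd
hpdy
tlt
fexp
asifn
bkkm
blqc

Derivation:
Hunk 1: at line 3 remove [aqyv,vmuzs,cblg] add [rmu,tlt] -> 9 lines: cbxrb kxtvd neq rmu tlt eqzwr xgj qon blqc
Hunk 2: at line 1 remove [neq,rmu] add [hpdy] -> 8 lines: cbxrb kxtvd hpdy tlt eqzwr xgj qon blqc
Hunk 3: at line 4 remove [eqzwr,xgj,qon] add [fexp,asifn,bkkm] -> 8 lines: cbxrb kxtvd hpdy tlt fexp asifn bkkm blqc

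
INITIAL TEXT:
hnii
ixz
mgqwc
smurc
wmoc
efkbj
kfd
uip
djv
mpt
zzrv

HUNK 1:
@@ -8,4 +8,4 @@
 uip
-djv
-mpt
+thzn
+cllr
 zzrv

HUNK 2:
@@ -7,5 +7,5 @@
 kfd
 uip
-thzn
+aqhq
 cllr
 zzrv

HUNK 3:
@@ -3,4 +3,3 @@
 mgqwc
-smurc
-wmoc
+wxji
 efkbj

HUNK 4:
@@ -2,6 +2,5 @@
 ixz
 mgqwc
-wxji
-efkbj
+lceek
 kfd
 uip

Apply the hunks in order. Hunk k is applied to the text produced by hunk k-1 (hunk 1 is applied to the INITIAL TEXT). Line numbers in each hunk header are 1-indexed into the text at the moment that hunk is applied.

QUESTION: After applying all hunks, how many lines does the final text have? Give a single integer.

Hunk 1: at line 8 remove [djv,mpt] add [thzn,cllr] -> 11 lines: hnii ixz mgqwc smurc wmoc efkbj kfd uip thzn cllr zzrv
Hunk 2: at line 7 remove [thzn] add [aqhq] -> 11 lines: hnii ixz mgqwc smurc wmoc efkbj kfd uip aqhq cllr zzrv
Hunk 3: at line 3 remove [smurc,wmoc] add [wxji] -> 10 lines: hnii ixz mgqwc wxji efkbj kfd uip aqhq cllr zzrv
Hunk 4: at line 2 remove [wxji,efkbj] add [lceek] -> 9 lines: hnii ixz mgqwc lceek kfd uip aqhq cllr zzrv
Final line count: 9

Answer: 9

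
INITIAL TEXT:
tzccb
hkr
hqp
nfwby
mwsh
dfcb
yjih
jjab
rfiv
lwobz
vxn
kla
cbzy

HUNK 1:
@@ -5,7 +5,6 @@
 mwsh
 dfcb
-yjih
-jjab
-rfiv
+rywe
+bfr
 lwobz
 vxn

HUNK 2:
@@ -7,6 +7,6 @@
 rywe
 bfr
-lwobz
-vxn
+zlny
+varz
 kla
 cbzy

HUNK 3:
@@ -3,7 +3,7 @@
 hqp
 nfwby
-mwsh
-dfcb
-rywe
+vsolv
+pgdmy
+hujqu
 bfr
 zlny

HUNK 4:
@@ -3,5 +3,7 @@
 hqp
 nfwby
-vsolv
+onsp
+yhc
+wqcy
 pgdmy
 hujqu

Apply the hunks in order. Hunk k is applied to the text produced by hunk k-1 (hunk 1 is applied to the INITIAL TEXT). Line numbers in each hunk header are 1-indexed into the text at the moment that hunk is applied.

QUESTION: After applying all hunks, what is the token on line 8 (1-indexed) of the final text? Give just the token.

Hunk 1: at line 5 remove [yjih,jjab,rfiv] add [rywe,bfr] -> 12 lines: tzccb hkr hqp nfwby mwsh dfcb rywe bfr lwobz vxn kla cbzy
Hunk 2: at line 7 remove [lwobz,vxn] add [zlny,varz] -> 12 lines: tzccb hkr hqp nfwby mwsh dfcb rywe bfr zlny varz kla cbzy
Hunk 3: at line 3 remove [mwsh,dfcb,rywe] add [vsolv,pgdmy,hujqu] -> 12 lines: tzccb hkr hqp nfwby vsolv pgdmy hujqu bfr zlny varz kla cbzy
Hunk 4: at line 3 remove [vsolv] add [onsp,yhc,wqcy] -> 14 lines: tzccb hkr hqp nfwby onsp yhc wqcy pgdmy hujqu bfr zlny varz kla cbzy
Final line 8: pgdmy

Answer: pgdmy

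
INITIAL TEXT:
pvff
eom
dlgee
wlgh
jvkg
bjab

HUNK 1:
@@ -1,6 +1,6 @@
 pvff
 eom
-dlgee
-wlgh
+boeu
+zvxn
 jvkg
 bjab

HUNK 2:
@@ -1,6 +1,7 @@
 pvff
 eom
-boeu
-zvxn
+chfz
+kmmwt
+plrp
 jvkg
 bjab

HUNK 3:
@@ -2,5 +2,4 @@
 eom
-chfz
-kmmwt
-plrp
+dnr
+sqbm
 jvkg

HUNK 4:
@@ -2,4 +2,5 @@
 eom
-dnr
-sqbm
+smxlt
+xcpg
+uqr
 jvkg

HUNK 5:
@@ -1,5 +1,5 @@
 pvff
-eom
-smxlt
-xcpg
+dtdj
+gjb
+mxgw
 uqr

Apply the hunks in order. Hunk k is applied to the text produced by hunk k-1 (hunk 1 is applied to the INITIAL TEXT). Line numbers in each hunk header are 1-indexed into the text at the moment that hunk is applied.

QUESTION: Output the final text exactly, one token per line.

Hunk 1: at line 1 remove [dlgee,wlgh] add [boeu,zvxn] -> 6 lines: pvff eom boeu zvxn jvkg bjab
Hunk 2: at line 1 remove [boeu,zvxn] add [chfz,kmmwt,plrp] -> 7 lines: pvff eom chfz kmmwt plrp jvkg bjab
Hunk 3: at line 2 remove [chfz,kmmwt,plrp] add [dnr,sqbm] -> 6 lines: pvff eom dnr sqbm jvkg bjab
Hunk 4: at line 2 remove [dnr,sqbm] add [smxlt,xcpg,uqr] -> 7 lines: pvff eom smxlt xcpg uqr jvkg bjab
Hunk 5: at line 1 remove [eom,smxlt,xcpg] add [dtdj,gjb,mxgw] -> 7 lines: pvff dtdj gjb mxgw uqr jvkg bjab

Answer: pvff
dtdj
gjb
mxgw
uqr
jvkg
bjab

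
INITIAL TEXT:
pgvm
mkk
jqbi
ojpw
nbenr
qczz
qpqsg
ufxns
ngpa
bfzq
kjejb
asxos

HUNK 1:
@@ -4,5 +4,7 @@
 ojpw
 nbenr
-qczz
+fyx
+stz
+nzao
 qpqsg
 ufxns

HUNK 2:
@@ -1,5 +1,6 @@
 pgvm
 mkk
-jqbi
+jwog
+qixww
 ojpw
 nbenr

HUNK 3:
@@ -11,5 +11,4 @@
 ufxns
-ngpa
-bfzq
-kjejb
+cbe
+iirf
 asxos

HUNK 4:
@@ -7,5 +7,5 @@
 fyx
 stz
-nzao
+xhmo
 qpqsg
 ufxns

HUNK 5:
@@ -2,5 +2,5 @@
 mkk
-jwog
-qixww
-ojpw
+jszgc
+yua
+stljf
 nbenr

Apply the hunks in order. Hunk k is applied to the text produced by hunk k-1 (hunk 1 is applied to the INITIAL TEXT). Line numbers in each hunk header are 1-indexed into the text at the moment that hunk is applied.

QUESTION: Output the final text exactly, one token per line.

Hunk 1: at line 4 remove [qczz] add [fyx,stz,nzao] -> 14 lines: pgvm mkk jqbi ojpw nbenr fyx stz nzao qpqsg ufxns ngpa bfzq kjejb asxos
Hunk 2: at line 1 remove [jqbi] add [jwog,qixww] -> 15 lines: pgvm mkk jwog qixww ojpw nbenr fyx stz nzao qpqsg ufxns ngpa bfzq kjejb asxos
Hunk 3: at line 11 remove [ngpa,bfzq,kjejb] add [cbe,iirf] -> 14 lines: pgvm mkk jwog qixww ojpw nbenr fyx stz nzao qpqsg ufxns cbe iirf asxos
Hunk 4: at line 7 remove [nzao] add [xhmo] -> 14 lines: pgvm mkk jwog qixww ojpw nbenr fyx stz xhmo qpqsg ufxns cbe iirf asxos
Hunk 5: at line 2 remove [jwog,qixww,ojpw] add [jszgc,yua,stljf] -> 14 lines: pgvm mkk jszgc yua stljf nbenr fyx stz xhmo qpqsg ufxns cbe iirf asxos

Answer: pgvm
mkk
jszgc
yua
stljf
nbenr
fyx
stz
xhmo
qpqsg
ufxns
cbe
iirf
asxos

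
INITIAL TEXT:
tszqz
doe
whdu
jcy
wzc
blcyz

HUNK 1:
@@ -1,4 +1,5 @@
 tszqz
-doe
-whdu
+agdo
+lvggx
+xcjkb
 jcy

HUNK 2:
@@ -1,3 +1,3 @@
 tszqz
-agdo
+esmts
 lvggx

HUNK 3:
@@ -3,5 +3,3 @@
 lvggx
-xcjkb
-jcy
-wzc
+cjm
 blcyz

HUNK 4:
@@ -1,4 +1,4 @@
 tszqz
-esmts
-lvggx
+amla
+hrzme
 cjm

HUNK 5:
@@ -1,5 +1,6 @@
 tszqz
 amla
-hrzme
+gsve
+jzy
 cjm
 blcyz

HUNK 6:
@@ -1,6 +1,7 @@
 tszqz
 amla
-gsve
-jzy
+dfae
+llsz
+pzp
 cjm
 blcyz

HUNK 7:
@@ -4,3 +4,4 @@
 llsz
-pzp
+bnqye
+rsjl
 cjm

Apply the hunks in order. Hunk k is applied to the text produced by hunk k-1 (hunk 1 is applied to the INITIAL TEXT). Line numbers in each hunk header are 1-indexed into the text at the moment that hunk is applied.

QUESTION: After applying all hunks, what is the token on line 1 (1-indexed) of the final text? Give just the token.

Answer: tszqz

Derivation:
Hunk 1: at line 1 remove [doe,whdu] add [agdo,lvggx,xcjkb] -> 7 lines: tszqz agdo lvggx xcjkb jcy wzc blcyz
Hunk 2: at line 1 remove [agdo] add [esmts] -> 7 lines: tszqz esmts lvggx xcjkb jcy wzc blcyz
Hunk 3: at line 3 remove [xcjkb,jcy,wzc] add [cjm] -> 5 lines: tszqz esmts lvggx cjm blcyz
Hunk 4: at line 1 remove [esmts,lvggx] add [amla,hrzme] -> 5 lines: tszqz amla hrzme cjm blcyz
Hunk 5: at line 1 remove [hrzme] add [gsve,jzy] -> 6 lines: tszqz amla gsve jzy cjm blcyz
Hunk 6: at line 1 remove [gsve,jzy] add [dfae,llsz,pzp] -> 7 lines: tszqz amla dfae llsz pzp cjm blcyz
Hunk 7: at line 4 remove [pzp] add [bnqye,rsjl] -> 8 lines: tszqz amla dfae llsz bnqye rsjl cjm blcyz
Final line 1: tszqz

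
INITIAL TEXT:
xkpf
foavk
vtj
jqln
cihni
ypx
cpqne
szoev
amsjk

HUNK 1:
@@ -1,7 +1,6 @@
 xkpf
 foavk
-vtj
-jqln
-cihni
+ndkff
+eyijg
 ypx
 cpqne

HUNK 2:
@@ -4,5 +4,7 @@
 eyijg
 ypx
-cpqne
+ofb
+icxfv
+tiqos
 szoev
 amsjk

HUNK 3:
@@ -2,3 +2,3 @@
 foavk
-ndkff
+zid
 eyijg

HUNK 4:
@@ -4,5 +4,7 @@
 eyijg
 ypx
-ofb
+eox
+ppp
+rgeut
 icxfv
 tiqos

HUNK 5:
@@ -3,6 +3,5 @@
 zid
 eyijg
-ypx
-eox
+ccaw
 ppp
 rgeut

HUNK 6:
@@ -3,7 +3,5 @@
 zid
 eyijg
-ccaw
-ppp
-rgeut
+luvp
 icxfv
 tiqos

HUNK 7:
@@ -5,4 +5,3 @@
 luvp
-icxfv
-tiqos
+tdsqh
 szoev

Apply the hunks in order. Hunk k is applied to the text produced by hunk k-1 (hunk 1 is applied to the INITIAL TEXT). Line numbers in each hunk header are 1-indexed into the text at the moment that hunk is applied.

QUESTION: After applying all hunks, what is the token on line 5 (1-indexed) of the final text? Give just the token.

Answer: luvp

Derivation:
Hunk 1: at line 1 remove [vtj,jqln,cihni] add [ndkff,eyijg] -> 8 lines: xkpf foavk ndkff eyijg ypx cpqne szoev amsjk
Hunk 2: at line 4 remove [cpqne] add [ofb,icxfv,tiqos] -> 10 lines: xkpf foavk ndkff eyijg ypx ofb icxfv tiqos szoev amsjk
Hunk 3: at line 2 remove [ndkff] add [zid] -> 10 lines: xkpf foavk zid eyijg ypx ofb icxfv tiqos szoev amsjk
Hunk 4: at line 4 remove [ofb] add [eox,ppp,rgeut] -> 12 lines: xkpf foavk zid eyijg ypx eox ppp rgeut icxfv tiqos szoev amsjk
Hunk 5: at line 3 remove [ypx,eox] add [ccaw] -> 11 lines: xkpf foavk zid eyijg ccaw ppp rgeut icxfv tiqos szoev amsjk
Hunk 6: at line 3 remove [ccaw,ppp,rgeut] add [luvp] -> 9 lines: xkpf foavk zid eyijg luvp icxfv tiqos szoev amsjk
Hunk 7: at line 5 remove [icxfv,tiqos] add [tdsqh] -> 8 lines: xkpf foavk zid eyijg luvp tdsqh szoev amsjk
Final line 5: luvp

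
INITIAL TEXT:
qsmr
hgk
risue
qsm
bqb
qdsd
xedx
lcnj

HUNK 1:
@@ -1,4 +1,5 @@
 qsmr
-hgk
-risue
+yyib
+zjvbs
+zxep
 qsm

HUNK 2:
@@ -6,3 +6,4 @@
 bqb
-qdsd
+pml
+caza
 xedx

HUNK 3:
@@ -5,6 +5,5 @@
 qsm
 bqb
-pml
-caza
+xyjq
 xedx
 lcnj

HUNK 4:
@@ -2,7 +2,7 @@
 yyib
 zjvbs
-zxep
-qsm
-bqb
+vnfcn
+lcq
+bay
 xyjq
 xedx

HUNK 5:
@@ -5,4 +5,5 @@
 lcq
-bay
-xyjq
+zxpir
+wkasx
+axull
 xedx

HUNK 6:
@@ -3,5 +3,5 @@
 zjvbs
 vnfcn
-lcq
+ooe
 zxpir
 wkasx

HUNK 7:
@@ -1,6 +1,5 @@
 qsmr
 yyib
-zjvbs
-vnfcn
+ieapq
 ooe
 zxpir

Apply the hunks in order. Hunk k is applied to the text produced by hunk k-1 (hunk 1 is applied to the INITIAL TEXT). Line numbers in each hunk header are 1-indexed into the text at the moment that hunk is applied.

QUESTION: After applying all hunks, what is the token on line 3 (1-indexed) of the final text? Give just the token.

Hunk 1: at line 1 remove [hgk,risue] add [yyib,zjvbs,zxep] -> 9 lines: qsmr yyib zjvbs zxep qsm bqb qdsd xedx lcnj
Hunk 2: at line 6 remove [qdsd] add [pml,caza] -> 10 lines: qsmr yyib zjvbs zxep qsm bqb pml caza xedx lcnj
Hunk 3: at line 5 remove [pml,caza] add [xyjq] -> 9 lines: qsmr yyib zjvbs zxep qsm bqb xyjq xedx lcnj
Hunk 4: at line 2 remove [zxep,qsm,bqb] add [vnfcn,lcq,bay] -> 9 lines: qsmr yyib zjvbs vnfcn lcq bay xyjq xedx lcnj
Hunk 5: at line 5 remove [bay,xyjq] add [zxpir,wkasx,axull] -> 10 lines: qsmr yyib zjvbs vnfcn lcq zxpir wkasx axull xedx lcnj
Hunk 6: at line 3 remove [lcq] add [ooe] -> 10 lines: qsmr yyib zjvbs vnfcn ooe zxpir wkasx axull xedx lcnj
Hunk 7: at line 1 remove [zjvbs,vnfcn] add [ieapq] -> 9 lines: qsmr yyib ieapq ooe zxpir wkasx axull xedx lcnj
Final line 3: ieapq

Answer: ieapq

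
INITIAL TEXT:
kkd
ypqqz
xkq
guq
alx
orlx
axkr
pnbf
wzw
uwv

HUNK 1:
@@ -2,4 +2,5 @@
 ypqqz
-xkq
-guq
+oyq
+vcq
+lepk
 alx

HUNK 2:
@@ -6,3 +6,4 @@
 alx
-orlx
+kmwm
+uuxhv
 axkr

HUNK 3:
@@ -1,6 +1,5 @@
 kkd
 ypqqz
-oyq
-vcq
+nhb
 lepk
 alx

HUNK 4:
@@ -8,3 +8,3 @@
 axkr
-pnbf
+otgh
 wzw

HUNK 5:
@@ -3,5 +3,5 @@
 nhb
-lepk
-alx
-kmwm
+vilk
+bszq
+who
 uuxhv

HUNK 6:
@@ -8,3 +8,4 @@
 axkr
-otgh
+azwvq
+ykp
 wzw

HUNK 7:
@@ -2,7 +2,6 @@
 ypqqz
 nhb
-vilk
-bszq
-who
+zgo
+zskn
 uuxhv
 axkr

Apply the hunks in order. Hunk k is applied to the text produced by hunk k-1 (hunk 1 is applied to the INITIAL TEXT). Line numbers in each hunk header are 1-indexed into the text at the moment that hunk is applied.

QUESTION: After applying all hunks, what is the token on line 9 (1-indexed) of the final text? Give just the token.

Answer: ykp

Derivation:
Hunk 1: at line 2 remove [xkq,guq] add [oyq,vcq,lepk] -> 11 lines: kkd ypqqz oyq vcq lepk alx orlx axkr pnbf wzw uwv
Hunk 2: at line 6 remove [orlx] add [kmwm,uuxhv] -> 12 lines: kkd ypqqz oyq vcq lepk alx kmwm uuxhv axkr pnbf wzw uwv
Hunk 3: at line 1 remove [oyq,vcq] add [nhb] -> 11 lines: kkd ypqqz nhb lepk alx kmwm uuxhv axkr pnbf wzw uwv
Hunk 4: at line 8 remove [pnbf] add [otgh] -> 11 lines: kkd ypqqz nhb lepk alx kmwm uuxhv axkr otgh wzw uwv
Hunk 5: at line 3 remove [lepk,alx,kmwm] add [vilk,bszq,who] -> 11 lines: kkd ypqqz nhb vilk bszq who uuxhv axkr otgh wzw uwv
Hunk 6: at line 8 remove [otgh] add [azwvq,ykp] -> 12 lines: kkd ypqqz nhb vilk bszq who uuxhv axkr azwvq ykp wzw uwv
Hunk 7: at line 2 remove [vilk,bszq,who] add [zgo,zskn] -> 11 lines: kkd ypqqz nhb zgo zskn uuxhv axkr azwvq ykp wzw uwv
Final line 9: ykp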